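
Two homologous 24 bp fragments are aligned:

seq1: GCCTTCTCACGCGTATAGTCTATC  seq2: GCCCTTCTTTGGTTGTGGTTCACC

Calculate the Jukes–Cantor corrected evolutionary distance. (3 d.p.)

0.961

The sequences differ at 13 of 24 sites, so p = 13/24 ≈ 0.541667.
d = −(3/4) ln(1 − 4p/3) = −0.75 ln(1 − 0.722223) = −0.75 ln(0.277777)
  = −0.75 × (-1.280937) = 0.960703 substitutions/site.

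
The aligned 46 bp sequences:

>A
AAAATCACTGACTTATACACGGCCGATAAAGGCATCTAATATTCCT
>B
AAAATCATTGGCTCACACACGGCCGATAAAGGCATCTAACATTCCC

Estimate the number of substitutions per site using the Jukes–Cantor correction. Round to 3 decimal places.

0.143

The sequences differ at 6 of 46 sites (8, 11, 14, 16, 40, 46), so p = 6/46 ≈ 0.130435.
d = −(3/4) ln(1 − 4p/3) = −0.75 ln(1 − 0.173913) = −0.75 ln(0.826087)
  = −0.75 × (-0.191055) = 0.143291 substitutions/site.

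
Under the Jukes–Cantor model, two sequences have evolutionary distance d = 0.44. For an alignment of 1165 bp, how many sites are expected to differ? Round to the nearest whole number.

Invert JC69: p = (3/4)(1 − e^(−4d/3)) = 0.75 × (1 − e^(-0.586667)) = 0.75 × (1 − 0.556178) = 0.332867.
Expected differing sites = pL ≈ 0.332867 × 1165 = 387.790055 ≈ 388.

388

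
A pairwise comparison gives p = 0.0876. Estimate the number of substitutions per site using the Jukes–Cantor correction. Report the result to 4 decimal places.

d = −(3/4) ln(1 − 4p/3) = −0.75 ln(1 − 0.1168) = −0.75 ln(0.8832)
  = −0.75 × (-0.124204) = 0.093153 substitutions/site.

0.0932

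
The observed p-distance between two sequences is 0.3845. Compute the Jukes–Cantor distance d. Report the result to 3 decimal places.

d = −(3/4) ln(1 − 4p/3) = −0.75 ln(1 − 0.512667) = −0.75 ln(0.487333)
  = −0.75 × (-0.718808) = 0.539106 substitutions/site.

0.539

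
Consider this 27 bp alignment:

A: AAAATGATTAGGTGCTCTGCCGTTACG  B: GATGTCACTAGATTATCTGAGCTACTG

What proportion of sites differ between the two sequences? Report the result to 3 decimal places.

0.519

The sequences differ at 14 of 27 positions.
p = 14/27 = 0.518518… ≈ 0.519 (to 3 d.p.).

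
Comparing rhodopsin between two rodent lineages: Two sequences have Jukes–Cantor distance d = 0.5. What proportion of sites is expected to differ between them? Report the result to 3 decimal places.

p = (3/4)(1 − e^(−4d/3)) = 0.75 × (1 − e^(-0.666667)) = 0.75 × (1 − 0.513417) = 0.364937.

0.365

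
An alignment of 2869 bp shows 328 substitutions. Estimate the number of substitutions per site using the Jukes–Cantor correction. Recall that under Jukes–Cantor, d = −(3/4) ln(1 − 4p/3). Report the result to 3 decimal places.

0.124

p = 328/2869 ≈ 0.114326.
d = −(3/4) ln(1 − 4p/3) = −0.75 ln(1 − 0.152435) = −0.75 ln(0.847565)
  = −0.75 × (-0.165388) = 0.124041 substitutions/site.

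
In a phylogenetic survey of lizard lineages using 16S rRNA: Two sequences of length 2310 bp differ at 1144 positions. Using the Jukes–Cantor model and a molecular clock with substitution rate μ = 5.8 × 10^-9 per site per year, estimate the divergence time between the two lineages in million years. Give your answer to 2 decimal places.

p = 1144/2310 ≈ 0.495238.
d = −(3/4) ln(1 − 4p/3) = −0.75 ln(1 − 0.660317) = −0.75 ln(0.339683)
  = −0.75 × (-1.079742) = 0.809807 substitutions/site.
Under a molecular clock d = 2μt, so t = d/(2μ) = 0.809807 / (2 × 5.8 × 10^-9) = 69.81 million years.

69.81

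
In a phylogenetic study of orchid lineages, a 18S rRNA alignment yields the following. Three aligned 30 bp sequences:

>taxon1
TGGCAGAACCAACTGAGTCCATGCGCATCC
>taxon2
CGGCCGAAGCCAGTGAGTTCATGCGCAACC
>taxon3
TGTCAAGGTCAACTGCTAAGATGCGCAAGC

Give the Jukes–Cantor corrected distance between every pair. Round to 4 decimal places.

d(taxon1,taxon2) = 0.2795, d(taxon1,taxon3) = 0.5716, d(taxon2,taxon3) = 0.8240

taxon1–taxon2: 7/30 sites differ → p ≈ 0.233333, d = −0.75 ln(1 − 0.311111) = 0.279506 ≈ 0.2795.
taxon1–taxon3: 12/30 sites differ → p = 0.4, d = −0.75 ln(1 − 0.533333) = 0.571605 ≈ 0.5716.
taxon2–taxon3: 15/30 sites differ → p = 0.5, d = −0.75 ln(1 − 0.666667) = 0.823960 ≈ 0.8240.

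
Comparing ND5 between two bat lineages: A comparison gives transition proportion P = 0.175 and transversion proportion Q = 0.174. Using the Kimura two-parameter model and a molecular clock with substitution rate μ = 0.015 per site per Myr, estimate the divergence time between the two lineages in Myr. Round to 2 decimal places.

15.94

Under the Kimura two-parameter model, d = −½ ln(1 − 2P − Q) − ¼ ln(1 − 2Q).
1 − 2P − Q = 0.476, giving −½ ln(0.476) = 0.371169.
1 − 2Q = 0.652, giving −¼ ln(0.652) = 0.106928.
d = 0.371169 + 0.106928 = 0.478097.
Under a molecular clock d = 2μt, so t = d/(2μ) = 0.478097 / (2 × 0.015) = 15.94 Myr.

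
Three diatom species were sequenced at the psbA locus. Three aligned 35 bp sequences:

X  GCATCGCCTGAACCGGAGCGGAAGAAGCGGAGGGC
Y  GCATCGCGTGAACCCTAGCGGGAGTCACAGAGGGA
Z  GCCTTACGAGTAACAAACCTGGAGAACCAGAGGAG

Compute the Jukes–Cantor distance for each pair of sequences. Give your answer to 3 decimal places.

X–Y: 9/35 sites differ → p ≈ 0.257143, d = −0.75 ln(1 − 0.342857) = 0.314890 ≈ 0.315.
X–Z: 16/35 sites differ → p ≈ 0.457143, d = −0.75 ln(1 − 0.609524) = 0.705292 ≈ 0.705.
Y–Z: 15/35 sites differ → p ≈ 0.428571, d = −0.75 ln(1 − 0.571428) = 0.635472 ≈ 0.635.

d(X,Y) = 0.315, d(X,Z) = 0.705, d(Y,Z) = 0.635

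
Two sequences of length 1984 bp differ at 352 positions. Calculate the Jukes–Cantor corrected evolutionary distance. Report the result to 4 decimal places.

0.2024

p = 352/1984 ≈ 0.177419.
d = −(3/4) ln(1 − 4p/3) = −0.75 ln(1 − 0.236559) = −0.75 ln(0.763441)
  = −0.75 × (-0.269919) = 0.202439 substitutions/site.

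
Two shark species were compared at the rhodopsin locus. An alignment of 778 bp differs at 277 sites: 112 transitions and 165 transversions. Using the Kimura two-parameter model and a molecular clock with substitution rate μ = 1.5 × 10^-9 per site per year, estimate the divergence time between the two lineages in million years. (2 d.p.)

P = 112/778 ≈ 0.143959 and Q = 165/778 ≈ 0.212082.
Under the Kimura two-parameter model, d = −½ ln(1 − 2P − Q) − ¼ ln(1 − 2Q).
1 − 2P − Q = 0.5, giving −½ ln(0.5) = 0.346574.
1 − 2Q = 0.575836, giving −¼ ln(0.575836) = 0.137983.
d = 0.346574 + 0.137983 = 0.484557.
Under a molecular clock d = 2μt, so t = d/(2μ) = 0.484557 / (2 × 1.5 × 10^-9) = 161.52 million years.

161.52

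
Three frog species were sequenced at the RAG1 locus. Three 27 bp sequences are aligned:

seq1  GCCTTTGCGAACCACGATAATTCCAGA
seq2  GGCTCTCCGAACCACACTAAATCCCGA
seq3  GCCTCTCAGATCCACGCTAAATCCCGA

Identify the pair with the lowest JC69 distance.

seq1–seq2: 7/27 differ, p = 0.259, d = 0.318.
seq1–seq3: 7/27 differ, p = 0.259, d = 0.318.
seq2–seq3: 4/27 differ, p = 0.148, d = 0.165.
The smallest distance is between seq2 and seq3.

seq2 and seq3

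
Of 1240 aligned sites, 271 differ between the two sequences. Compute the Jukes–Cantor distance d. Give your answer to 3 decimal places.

0.258

p = 271/1240 ≈ 0.218548.
d = −(3/4) ln(1 − 4p/3) = −0.75 ln(1 − 0.291397) = −0.75 ln(0.708603)
  = −0.75 × (-0.344460) = 0.258345 substitutions/site.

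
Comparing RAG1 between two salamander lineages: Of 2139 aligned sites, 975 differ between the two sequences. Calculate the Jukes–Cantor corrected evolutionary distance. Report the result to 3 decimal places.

0.702

p = 975/2139 ≈ 0.45582.
d = −(3/4) ln(1 − 4p/3) = −0.75 ln(1 − 0.60776) = −0.75 ln(0.39224)
  = −0.75 × (-0.935881) = 0.701911 substitutions/site.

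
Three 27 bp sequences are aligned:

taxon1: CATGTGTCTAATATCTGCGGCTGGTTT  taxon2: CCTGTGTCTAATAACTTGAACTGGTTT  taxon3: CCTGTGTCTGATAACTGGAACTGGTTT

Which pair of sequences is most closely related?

taxon2 and taxon3

taxon1–taxon2: 6/27 differ, p = 0.222, d = 0.264.
taxon1–taxon3: 6/27 differ, p = 0.222, d = 0.264.
taxon2–taxon3: 2/27 differ, p = 0.074, d = 0.078.
The smallest distance is between taxon2 and taxon3.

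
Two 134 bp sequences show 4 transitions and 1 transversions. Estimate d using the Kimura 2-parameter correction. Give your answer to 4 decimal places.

0.0385

P = 4/134 ≈ 0.029851 and Q = 1/134 ≈ 0.007463.
Under the Kimura two-parameter model, d = −½ ln(1 − 2P − Q) − ¼ ln(1 − 2Q).
1 − 2P − Q = 0.932835, giving −½ ln(0.932835) = 0.034763.
1 − 2Q = 0.985074, giving −¼ ln(0.985074) = 0.003760.
d = 0.034763 + 0.003760 = 0.038523.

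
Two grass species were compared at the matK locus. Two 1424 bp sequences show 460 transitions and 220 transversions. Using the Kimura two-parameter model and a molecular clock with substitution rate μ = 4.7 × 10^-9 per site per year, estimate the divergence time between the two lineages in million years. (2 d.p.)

95.59

P = 460/1424 ≈ 0.323034 and Q = 220/1424 ≈ 0.154494.
Under the Kimura two-parameter model, d = −½ ln(1 − 2P − Q) − ¼ ln(1 − 2Q).
1 − 2P − Q = 0.199438, giving −½ ln(0.199438) = 0.806126.
1 − 2Q = 0.691012, giving −¼ ln(0.691012) = 0.092400.
d = 0.806126 + 0.092400 = 0.898526.
Under a molecular clock d = 2μt, so t = d/(2μ) = 0.898526 / (2 × 4.7 × 10^-9) = 95.59 million years.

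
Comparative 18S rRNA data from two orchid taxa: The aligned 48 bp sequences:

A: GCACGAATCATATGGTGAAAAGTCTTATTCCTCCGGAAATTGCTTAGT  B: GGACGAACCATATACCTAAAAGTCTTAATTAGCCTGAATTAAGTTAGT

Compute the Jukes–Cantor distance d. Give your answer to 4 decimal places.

0.4042

The sequences differ at 15 of 48 sites, so p = 15/48 = 0.3125.
d = −(3/4) ln(1 − 4p/3) = −0.75 ln(1 − 0.416667) = −0.75 ln(0.583333)
  = −0.75 × (-0.538997) = 0.404248 substitutions/site.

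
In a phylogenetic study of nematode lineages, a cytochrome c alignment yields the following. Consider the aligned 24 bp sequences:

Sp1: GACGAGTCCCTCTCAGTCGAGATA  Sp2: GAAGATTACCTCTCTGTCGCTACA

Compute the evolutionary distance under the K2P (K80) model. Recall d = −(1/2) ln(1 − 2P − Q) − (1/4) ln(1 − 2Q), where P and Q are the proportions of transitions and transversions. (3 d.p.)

0.376

Of 24 sites, 1 differences are transitions and 6 are transversions, so P = 1/24 ≈ 0.041667 and Q = 6/24 = 0.25.
Under the Kimura two-parameter model, d = −½ ln(1 − 2P − Q) − ¼ ln(1 − 2Q).
1 − 2P − Q = 0.666666, giving −½ ln(0.666666) = 0.202733.
1 − 2Q = 0.5, giving −¼ ln(0.5) = 0.173287.
d = 0.202733 + 0.173287 = 0.376020.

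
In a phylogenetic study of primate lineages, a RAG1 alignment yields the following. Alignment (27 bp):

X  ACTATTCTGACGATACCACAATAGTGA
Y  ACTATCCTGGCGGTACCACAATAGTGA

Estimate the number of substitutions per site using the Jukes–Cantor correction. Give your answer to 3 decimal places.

0.120

The sequences differ at 3 of 27 sites (6, 10, 13), so p = 3/27 ≈ 0.111111.
d = −(3/4) ln(1 − 4p/3) = −0.75 ln(1 − 0.148148) = −0.75 ln(0.851852)
  = −0.75 × (-0.160342) = 0.120257 substitutions/site.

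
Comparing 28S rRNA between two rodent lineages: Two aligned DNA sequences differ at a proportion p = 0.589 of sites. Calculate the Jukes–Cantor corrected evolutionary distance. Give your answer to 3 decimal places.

d = −(3/4) ln(1 − 4p/3) = −0.75 ln(1 − 0.785333) = −0.75 ln(0.214667)
  = −0.75 × (-1.538667) = 1.154000 substitutions/site.

1.154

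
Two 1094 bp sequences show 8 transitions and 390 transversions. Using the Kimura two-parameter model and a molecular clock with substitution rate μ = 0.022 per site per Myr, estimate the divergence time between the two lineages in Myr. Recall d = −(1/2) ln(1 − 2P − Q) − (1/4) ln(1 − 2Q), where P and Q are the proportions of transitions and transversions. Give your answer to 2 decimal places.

12.36

P = 8/1094 ≈ 0.007313 and Q = 390/1094 ≈ 0.35649.
Under the Kimura two-parameter model, d = −½ ln(1 − 2P − Q) − ¼ ln(1 − 2Q).
1 − 2P − Q = 0.628884, giving −½ ln(0.628884) = 0.231904.
1 − 2Q = 0.28702, giving −¼ ln(0.28702) = 0.312051.
d = 0.231904 + 0.312051 = 0.543955.
Under a molecular clock d = 2μt, so t = d/(2μ) = 0.543955 / (2 × 0.022) = 12.36 Myr.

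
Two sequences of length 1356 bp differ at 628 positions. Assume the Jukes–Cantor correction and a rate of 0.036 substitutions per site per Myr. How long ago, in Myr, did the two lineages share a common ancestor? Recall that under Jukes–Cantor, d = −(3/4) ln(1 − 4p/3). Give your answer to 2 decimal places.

p = 628/1356 ≈ 0.463127.
d = −(3/4) ln(1 − 4p/3) = −0.75 ln(1 − 0.617503) = −0.75 ln(0.382497)
  = −0.75 × (-0.961034) = 0.720776 substitutions/site.
Under a molecular clock d = 2μt, so t = d/(2μ) = 0.720776 / (2 × 0.036) = 10.01 Myr.

10.01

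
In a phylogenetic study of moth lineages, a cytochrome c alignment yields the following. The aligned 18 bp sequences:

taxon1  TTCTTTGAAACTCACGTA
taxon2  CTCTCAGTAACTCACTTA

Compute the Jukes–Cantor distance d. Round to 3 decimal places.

0.347

The sequences differ at 5 of 18 sites (1, 5, 6, 8, 16), so p = 5/18 ≈ 0.277778.
d = −(3/4) ln(1 − 4p/3) = −0.75 ln(1 − 0.370371) = −0.75 ln(0.629629)
  = −0.75 × (-0.462625) = 0.346969 substitutions/site.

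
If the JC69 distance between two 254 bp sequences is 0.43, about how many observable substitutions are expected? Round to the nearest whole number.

Invert JC69: p = (3/4)(1 − e^(−4d/3)) = 0.75 × (1 − e^(-0.573333)) = 0.75 × (1 − 0.563644) = 0.327267.
Expected differing sites = pL ≈ 0.327267 × 254 = 83.125818 ≈ 83.

83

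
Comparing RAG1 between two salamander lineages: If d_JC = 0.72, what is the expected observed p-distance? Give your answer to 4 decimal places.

0.4628

p = (3/4)(1 − e^(−4d/3)) = 0.75 × (1 − e^(-0.96)) = 0.75 × (1 − 0.382893) = 0.462830.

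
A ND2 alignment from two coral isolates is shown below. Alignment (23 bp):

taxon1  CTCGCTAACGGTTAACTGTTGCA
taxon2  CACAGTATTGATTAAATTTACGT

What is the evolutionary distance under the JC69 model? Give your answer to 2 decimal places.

The sequences differ at 12 of 23 sites, so p = 12/23 ≈ 0.521739.
d = −(3/4) ln(1 − 4p/3) = −0.75 ln(1 − 0.695652) = −0.75 ln(0.304348)
  = −0.75 × (-1.189583) = 0.892187 substitutions/site.

0.89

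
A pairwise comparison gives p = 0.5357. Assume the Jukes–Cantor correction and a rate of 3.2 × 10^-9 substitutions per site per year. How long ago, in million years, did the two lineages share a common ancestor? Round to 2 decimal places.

146.80

d = −(3/4) ln(1 − 4p/3) = −0.75 ln(1 − 0.714267) = −0.75 ln(0.285733)
  = −0.75 × (-1.252697) = 0.939523 substitutions/site.
Under a molecular clock d = 2μt, so t = d/(2μ) = 0.939523 / (2 × 3.2 × 10^-9) = 146.80 million years.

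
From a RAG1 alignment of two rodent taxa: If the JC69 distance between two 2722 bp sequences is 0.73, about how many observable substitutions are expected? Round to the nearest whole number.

1270

Invert JC69: p = (3/4)(1 − e^(−4d/3)) = 0.75 × (1 − e^(-0.973333)) = 0.75 × (1 − 0.377822) = 0.466634.
Expected differing sites = pL ≈ 0.466634 × 2722 = 1270.177748 ≈ 1270.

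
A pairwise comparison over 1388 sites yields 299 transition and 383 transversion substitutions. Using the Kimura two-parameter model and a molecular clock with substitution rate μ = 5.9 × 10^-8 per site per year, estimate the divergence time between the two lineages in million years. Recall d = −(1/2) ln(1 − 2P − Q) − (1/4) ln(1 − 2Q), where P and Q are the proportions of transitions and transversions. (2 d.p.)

P = 299/1388 ≈ 0.215418 and Q = 383/1388 ≈ 0.275937.
Under the Kimura two-parameter model, d = −½ ln(1 − 2P − Q) − ¼ ln(1 − 2Q).
1 − 2P − Q = 0.293227, giving −½ ln(0.293227) = 0.613404.
1 − 2Q = 0.448126, giving −¼ ln(0.448126) = 0.200670.
d = 0.613404 + 0.200670 = 0.814074.
Under a molecular clock d = 2μt, so t = d/(2μ) = 0.814074 / (2 × 5.9 × 10^-8) = 6.90 million years.

6.90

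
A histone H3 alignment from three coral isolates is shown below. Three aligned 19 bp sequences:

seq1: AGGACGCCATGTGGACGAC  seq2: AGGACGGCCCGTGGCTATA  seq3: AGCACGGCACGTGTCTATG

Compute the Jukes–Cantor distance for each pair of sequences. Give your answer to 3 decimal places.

d(seq1,seq2) = 0.618, d(seq1,seq3) = 0.749, d(seq2,seq3) = 0.247

seq1–seq2: 8/19 sites differ → p ≈ 0.421053, d = −0.75 ln(1 − 0.561404) = 0.618132 ≈ 0.618.
seq1–seq3: 9/19 sites differ → p ≈ 0.473684, d = −0.75 ln(1 − 0.631579) = 0.748897 ≈ 0.749.
seq2–seq3: 4/19 sites differ → p ≈ 0.210526, d = −0.75 ln(1 − 0.280701) = 0.247109 ≈ 0.247.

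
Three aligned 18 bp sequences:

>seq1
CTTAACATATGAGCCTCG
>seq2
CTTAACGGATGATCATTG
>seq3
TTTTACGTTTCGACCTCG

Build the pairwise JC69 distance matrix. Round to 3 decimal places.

seq1–seq2: 5/18 sites differ → p ≈ 0.277778, d = −0.75 ln(1 − 0.370371) = 0.346968 ≈ 0.347.
seq1–seq3: 7/18 sites differ → p ≈ 0.388889, d = −0.75 ln(1 − 0.518519) = 0.548166 ≈ 0.548.
seq2–seq3: 9/18 sites differ → p = 0.5, d = −0.75 ln(1 − 0.666667) = 0.823960 ≈ 0.824.

d(seq1,seq2) = 0.347, d(seq1,seq3) = 0.548, d(seq2,seq3) = 0.824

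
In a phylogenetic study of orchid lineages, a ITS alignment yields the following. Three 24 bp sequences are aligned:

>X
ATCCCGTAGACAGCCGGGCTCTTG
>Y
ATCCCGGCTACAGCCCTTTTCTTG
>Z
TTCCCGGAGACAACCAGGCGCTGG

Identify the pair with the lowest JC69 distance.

X–Y: 7/24 differ, p = 0.292, d = 0.369.
X–Z: 6/24 differ, p = 0.250, d = 0.304.
Y–Z: 10/24 differ, p = 0.417, d = 0.608.
The smallest distance is between X and Z.

X and Z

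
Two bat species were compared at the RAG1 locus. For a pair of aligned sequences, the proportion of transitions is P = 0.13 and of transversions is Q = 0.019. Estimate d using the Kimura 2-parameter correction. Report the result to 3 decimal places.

0.173

Under the Kimura two-parameter model, d = −½ ln(1 − 2P − Q) − ¼ ln(1 − 2Q).
1 − 2P − Q = 0.721, giving −½ ln(0.721) = 0.163558.
1 − 2Q = 0.962, giving −¼ ln(0.962) = 0.009685.
d = 0.163558 + 0.009685 = 0.173243.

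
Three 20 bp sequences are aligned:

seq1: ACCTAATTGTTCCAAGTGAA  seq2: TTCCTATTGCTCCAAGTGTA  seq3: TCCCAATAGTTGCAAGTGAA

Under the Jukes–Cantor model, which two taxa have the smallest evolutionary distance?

seq1–seq2: 6/20 differ, p = 0.300, d = 0.383.
seq1–seq3: 4/20 differ, p = 0.200, d = 0.233.
seq2–seq3: 6/20 differ, p = 0.300, d = 0.383.
The smallest distance is between seq1 and seq3.

seq1 and seq3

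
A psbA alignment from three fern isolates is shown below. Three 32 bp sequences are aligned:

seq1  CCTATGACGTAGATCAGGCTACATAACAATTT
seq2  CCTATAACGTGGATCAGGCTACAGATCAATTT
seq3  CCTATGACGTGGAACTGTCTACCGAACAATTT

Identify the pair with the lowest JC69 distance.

seq1–seq2: 4/32 differ, p = 0.125, d = 0.137.
seq1–seq3: 6/32 differ, p = 0.188, d = 0.216.
seq2–seq3: 6/32 differ, p = 0.188, d = 0.216.
The smallest distance is between seq1 and seq2.

seq1 and seq2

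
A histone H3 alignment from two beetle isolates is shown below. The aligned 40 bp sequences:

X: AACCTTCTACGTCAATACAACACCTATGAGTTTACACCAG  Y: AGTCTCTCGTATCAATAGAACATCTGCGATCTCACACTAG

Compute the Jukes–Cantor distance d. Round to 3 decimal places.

0.572

The sequences differ at 16 of 40 sites, so p = 16/40 = 0.4.
d = −(3/4) ln(1 − 4p/3) = −0.75 ln(1 − 0.533333) = −0.75 ln(0.466667)
  = −0.75 × (-0.762139) = 0.571604 substitutions/site.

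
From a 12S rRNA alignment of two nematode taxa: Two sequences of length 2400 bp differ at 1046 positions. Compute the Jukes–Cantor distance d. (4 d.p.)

p = 1046/2400 ≈ 0.435833.
d = −(3/4) ln(1 − 4p/3) = −0.75 ln(1 − 0.581111) = −0.75 ln(0.418889)
  = −0.75 × (-0.870149) = 0.652612 substitutions/site.

0.6526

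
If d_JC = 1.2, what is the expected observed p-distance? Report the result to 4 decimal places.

0.5986

p = (3/4)(1 − e^(−4d/3)) = 0.75 × (1 − e^(-1.6)) = 0.75 × (1 − 0.201897) = 0.598577.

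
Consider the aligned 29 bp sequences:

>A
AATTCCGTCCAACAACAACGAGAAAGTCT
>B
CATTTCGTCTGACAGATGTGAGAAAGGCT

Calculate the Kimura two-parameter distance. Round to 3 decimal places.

0.482

Of 29 sites, 6 differences are transitions and 4 are transversions, so P = 6/29 ≈ 0.206897 and Q = 4/29 ≈ 0.137931.
Under the Kimura two-parameter model, d = −½ ln(1 − 2P − Q) − ¼ ln(1 − 2Q).
1 − 2P − Q = 0.448275, giving −½ ln(0.448275) = 0.401174.
1 − 2Q = 0.724138, giving −¼ ln(0.724138) = 0.080693.
d = 0.401174 + 0.080693 = 0.481867.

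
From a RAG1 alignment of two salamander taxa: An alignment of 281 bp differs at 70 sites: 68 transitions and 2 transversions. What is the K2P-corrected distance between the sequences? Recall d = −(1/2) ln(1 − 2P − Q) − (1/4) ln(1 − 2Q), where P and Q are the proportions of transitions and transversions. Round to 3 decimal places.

P = 68/281 ≈ 0.241993 and Q = 2/281 ≈ 0.007117.
Under the Kimura two-parameter model, d = −½ ln(1 − 2P − Q) − ¼ ln(1 − 2Q).
1 − 2P − Q = 0.508897, giving −½ ln(0.508897) = 0.337755.
1 − 2Q = 0.985766, giving −¼ ln(0.985766) = 0.003584.
d = 0.337755 + 0.003584 = 0.341339.

0.341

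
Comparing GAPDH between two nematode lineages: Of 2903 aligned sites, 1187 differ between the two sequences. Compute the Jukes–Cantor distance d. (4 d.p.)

p = 1187/2903 ≈ 0.408887.
d = −(3/4) ln(1 − 4p/3) = −0.75 ln(1 − 0.545183) = −0.75 ln(0.454817)
  = −0.75 × (-0.787860) = 0.590895 substitutions/site.

0.5909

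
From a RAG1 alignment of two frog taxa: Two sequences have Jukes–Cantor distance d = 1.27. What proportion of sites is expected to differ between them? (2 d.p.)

0.61

p = (3/4)(1 − e^(−4d/3)) = 0.75 × (1 − e^(-1.693333)) = 0.75 × (1 − 0.183906) = 0.612071.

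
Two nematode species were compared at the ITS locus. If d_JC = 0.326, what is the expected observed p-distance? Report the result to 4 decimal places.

p = (3/4)(1 − e^(−4d/3)) = 0.75 × (1 − e^(-0.434667)) = 0.75 × (1 − 0.647480) = 0.264390.

0.2644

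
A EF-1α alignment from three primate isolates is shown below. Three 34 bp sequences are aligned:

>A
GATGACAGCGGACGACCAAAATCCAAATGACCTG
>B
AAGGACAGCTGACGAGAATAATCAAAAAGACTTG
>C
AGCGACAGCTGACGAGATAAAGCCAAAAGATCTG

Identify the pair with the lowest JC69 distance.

A–B: 9/34 differ, p = 0.265, d = 0.326.
A–C: 10/34 differ, p = 0.294, d = 0.373.
B–C: 8/34 differ, p = 0.235, d = 0.282.
The smallest distance is between B and C.

B and C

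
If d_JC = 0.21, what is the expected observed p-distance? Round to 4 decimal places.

0.1832

p = (3/4)(1 − e^(−4d/3)) = 0.75 × (1 − e^(-0.28)) = 0.75 × (1 − 0.755784) = 0.183162.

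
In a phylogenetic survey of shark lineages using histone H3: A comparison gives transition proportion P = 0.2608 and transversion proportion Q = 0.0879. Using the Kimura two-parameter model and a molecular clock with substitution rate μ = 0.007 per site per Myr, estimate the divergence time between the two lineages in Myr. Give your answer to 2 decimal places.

Under the Kimura two-parameter model, d = −½ ln(1 − 2P − Q) − ¼ ln(1 − 2Q).
1 − 2P − Q = 0.3905, giving −½ ln(0.3905) = 0.470164.
1 − 2Q = 0.8242, giving −¼ ln(0.8242) = 0.048336.
d = 0.470164 + 0.048336 = 0.518500.
Under a molecular clock d = 2μt, so t = d/(2μ) = 0.518500 / (2 × 0.007) = 37.04 Myr.

37.04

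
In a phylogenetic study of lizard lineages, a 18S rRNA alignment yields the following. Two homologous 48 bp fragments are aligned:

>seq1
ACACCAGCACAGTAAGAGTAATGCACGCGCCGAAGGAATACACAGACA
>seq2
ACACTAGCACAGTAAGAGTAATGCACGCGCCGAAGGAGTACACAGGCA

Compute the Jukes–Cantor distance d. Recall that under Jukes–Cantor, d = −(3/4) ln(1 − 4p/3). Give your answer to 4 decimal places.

The sequences differ at 3 of 48 sites (5, 38, 46), so p = 3/48 = 0.0625.
d = −(3/4) ln(1 − 4p/3) = −0.75 ln(1 − 0.083333) = −0.75 ln(0.916667)
  = −0.75 × (-0.087011) = 0.065258 substitutions/site.

0.0653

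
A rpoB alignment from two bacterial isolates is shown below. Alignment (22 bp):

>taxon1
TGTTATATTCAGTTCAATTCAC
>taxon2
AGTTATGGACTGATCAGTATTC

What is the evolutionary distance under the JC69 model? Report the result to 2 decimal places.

0.70

The sequences differ at 10 of 22 sites (1, 7, 8, 9, 11, 13, 17, 19, 20, 21), so p = 10/22 ≈ 0.454545.
d = −(3/4) ln(1 − 4p/3) = −0.75 ln(1 − 0.60606) = −0.75 ln(0.39394)
  = −0.75 × (-0.931557) = 0.698668 substitutions/site.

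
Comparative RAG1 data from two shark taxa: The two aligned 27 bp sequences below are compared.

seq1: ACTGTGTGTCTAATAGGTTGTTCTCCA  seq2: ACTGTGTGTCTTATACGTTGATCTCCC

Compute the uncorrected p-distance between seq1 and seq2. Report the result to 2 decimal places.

The sequences differ at 4 of 27 positions (sites 12, 16, 21, 27).
p = 4/27 = 0.148148… ≈ 0.15 (to 2 d.p.).

0.15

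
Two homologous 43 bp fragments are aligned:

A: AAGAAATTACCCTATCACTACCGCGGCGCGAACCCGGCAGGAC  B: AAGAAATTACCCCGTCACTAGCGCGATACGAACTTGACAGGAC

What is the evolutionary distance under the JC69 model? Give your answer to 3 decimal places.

The sequences differ at 9 of 43 sites (13, 14, 21, 26, 27, 28, 34, 35, 37), so p = 9/43 ≈ 0.209302.
d = −(3/4) ln(1 − 4p/3) = −0.75 ln(1 − 0.279069) = −0.75 ln(0.720931)
  = −0.75 × (-0.327212) = 0.245409 substitutions/site.

0.245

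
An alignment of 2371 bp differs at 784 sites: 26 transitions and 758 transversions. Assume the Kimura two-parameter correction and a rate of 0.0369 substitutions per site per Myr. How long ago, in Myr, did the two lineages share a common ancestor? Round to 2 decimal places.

P = 26/2371 ≈ 0.010966 and Q = 758/2371 ≈ 0.319696.
Under the Kimura two-parameter model, d = −½ ln(1 − 2P − Q) − ¼ ln(1 − 2Q).
1 − 2P − Q = 0.658372, giving −½ ln(0.658372) = 0.208993.
1 − 2Q = 0.360608, giving −¼ ln(0.360608) = 0.254991.
d = 0.208993 + 0.254991 = 0.463984.
Under a molecular clock d = 2μt, so t = d/(2μ) = 0.463984 / (2 × 0.0369) = 6.29 Myr.

6.29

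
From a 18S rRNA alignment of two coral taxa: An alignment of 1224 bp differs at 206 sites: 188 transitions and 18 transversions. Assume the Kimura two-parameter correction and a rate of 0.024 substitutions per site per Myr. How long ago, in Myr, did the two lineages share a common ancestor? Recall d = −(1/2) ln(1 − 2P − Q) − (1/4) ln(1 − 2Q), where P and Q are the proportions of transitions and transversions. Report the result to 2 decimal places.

P = 188/1224 ≈ 0.153595 and Q = 18/1224 ≈ 0.014706.
Under the Kimura two-parameter model, d = −½ ln(1 − 2P − Q) − ¼ ln(1 − 2Q).
1 − 2P − Q = 0.678104, giving −½ ln(0.678104) = 0.194227.
1 − 2Q = 0.970588, giving −¼ ln(0.970588) = 0.007463.
d = 0.194227 + 0.007463 = 0.201690.
Under a molecular clock d = 2μt, so t = d/(2μ) = 0.201690 / (2 × 0.024) = 4.20 Myr.

4.20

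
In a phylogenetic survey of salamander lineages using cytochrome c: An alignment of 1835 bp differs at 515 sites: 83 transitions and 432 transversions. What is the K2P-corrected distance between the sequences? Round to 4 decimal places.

P = 83/1835 ≈ 0.045232 and Q = 432/1835 ≈ 0.235422.
Under the Kimura two-parameter model, d = −½ ln(1 − 2P − Q) − ¼ ln(1 − 2Q).
1 − 2P − Q = 0.674114, giving −½ ln(0.674114) = 0.197178.
1 − 2Q = 0.529156, giving −¼ ln(0.529156) = 0.159118.
d = 0.197178 + 0.159118 = 0.356296.

0.3563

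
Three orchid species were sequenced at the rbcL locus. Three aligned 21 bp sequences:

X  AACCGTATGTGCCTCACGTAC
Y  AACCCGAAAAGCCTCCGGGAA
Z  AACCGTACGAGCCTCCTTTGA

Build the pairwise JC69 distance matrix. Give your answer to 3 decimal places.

d(X,Y) = 0.635, d(X,Z) = 0.441, d(Y,Z) = 0.532

X–Y: 9/21 sites differ → p ≈ 0.428571, d = −0.75 ln(1 − 0.571428) = 0.635472 ≈ 0.635.
X–Z: 7/21 sites differ → p ≈ 0.333333, d = −0.75 ln(1 − 0.444444) = 0.440839 ≈ 0.441.
Y–Z: 8/21 sites differ → p ≈ 0.380952, d = −0.75 ln(1 − 0.507936) = 0.531860 ≈ 0.532.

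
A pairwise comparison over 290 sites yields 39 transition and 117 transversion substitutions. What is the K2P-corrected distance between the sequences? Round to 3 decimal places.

P = 39/290 ≈ 0.134483 and Q = 117/290 ≈ 0.403448.
Under the Kimura two-parameter model, d = −½ ln(1 − 2P − Q) − ¼ ln(1 − 2Q).
1 − 2P − Q = 0.327586, giving −½ ln(0.327586) = 0.558002.
1 − 2Q = 0.193104, giving −¼ ln(0.193104) = 0.411132.
d = 0.558002 + 0.411132 = 0.969134.

0.969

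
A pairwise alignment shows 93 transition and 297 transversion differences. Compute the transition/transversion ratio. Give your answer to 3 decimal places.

0.313

R = 93/297 = 0.313131… ≈ 0.313 (to 3 d.p.).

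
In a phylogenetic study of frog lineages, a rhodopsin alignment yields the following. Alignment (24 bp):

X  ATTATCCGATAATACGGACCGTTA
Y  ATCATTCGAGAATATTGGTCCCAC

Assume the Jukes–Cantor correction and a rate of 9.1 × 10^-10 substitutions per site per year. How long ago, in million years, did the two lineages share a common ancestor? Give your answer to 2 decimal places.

The sequences differ at 11 of 24 sites, so p = 11/24 ≈ 0.458333.
d = −(3/4) ln(1 − 4p/3) = −0.75 ln(1 − 0.611111) = −0.75 ln(0.388889)
  = −0.75 × (-0.944461) = 0.708346 substitutions/site.
Under a molecular clock d = 2μt, so t = d/(2μ) = 0.708346 / (2 × 9.1 × 10^-10) = 389.20 million years.

389.20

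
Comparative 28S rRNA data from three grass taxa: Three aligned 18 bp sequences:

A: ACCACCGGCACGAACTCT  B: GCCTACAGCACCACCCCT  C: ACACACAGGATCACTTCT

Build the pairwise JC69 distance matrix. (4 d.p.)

A–B: 7/18 sites differ → p ≈ 0.388889, d = −0.75 ln(1 − 0.518519) = 0.548166 ≈ 0.5482.
A–C: 9/18 sites differ → p = 0.5, d = −0.75 ln(1 − 0.666667) = 0.823960 ≈ 0.8240.
B–C: 7/18 sites differ → p ≈ 0.388889, d = −0.75 ln(1 − 0.518519) = 0.548166 ≈ 0.5482.

d(A,B) = 0.5482, d(A,C) = 0.8240, d(B,C) = 0.5482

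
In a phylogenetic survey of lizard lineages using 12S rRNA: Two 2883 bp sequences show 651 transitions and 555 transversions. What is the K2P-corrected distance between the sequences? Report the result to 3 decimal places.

0.638

P = 651/2883 ≈ 0.225806 and Q = 555/2883 ≈ 0.192508.
Under the Kimura two-parameter model, d = −½ ln(1 − 2P − Q) − ¼ ln(1 − 2Q).
1 − 2P − Q = 0.35588, giving −½ ln(0.35588) = 0.516581.
1 − 2Q = 0.614984, giving −¼ ln(0.614984) = 0.121540.
d = 0.516581 + 0.121540 = 0.638121.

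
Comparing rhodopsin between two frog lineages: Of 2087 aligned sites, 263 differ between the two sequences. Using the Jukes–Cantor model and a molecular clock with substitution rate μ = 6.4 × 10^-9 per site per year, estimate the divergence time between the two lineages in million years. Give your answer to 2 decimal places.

10.78

p = 263/2087 ≈ 0.126018.
d = −(3/4) ln(1 − 4p/3) = −0.75 ln(1 − 0.168024) = −0.75 ln(0.831976)
  = −0.75 × (-0.183952) = 0.137964 substitutions/site.
Under a molecular clock d = 2μt, so t = d/(2μ) = 0.137964 / (2 × 6.4 × 10^-9) = 10.78 million years.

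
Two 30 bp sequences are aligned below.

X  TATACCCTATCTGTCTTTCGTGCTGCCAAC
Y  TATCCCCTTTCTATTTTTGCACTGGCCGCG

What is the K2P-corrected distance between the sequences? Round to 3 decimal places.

0.647

Of 30 sites, 4 differences are transitions and 9 are transversions, so P = 4/30 ≈ 0.133333 and Q = 9/30 = 0.3.
Under the Kimura two-parameter model, d = −½ ln(1 − 2P − Q) − ¼ ln(1 − 2Q).
1 − 2P − Q = 0.433334, giving −½ ln(0.433334) = 0.418123.
1 − 2Q = 0.4, giving −¼ ln(0.4) = 0.229073.
d = 0.418123 + 0.229073 = 0.647196.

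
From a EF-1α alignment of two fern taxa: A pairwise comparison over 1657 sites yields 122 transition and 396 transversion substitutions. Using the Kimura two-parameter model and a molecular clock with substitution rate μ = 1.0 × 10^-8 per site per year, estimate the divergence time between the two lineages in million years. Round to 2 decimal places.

P = 122/1657 ≈ 0.073627 and Q = 396/1657 ≈ 0.238986.
Under the Kimura two-parameter model, d = −½ ln(1 − 2P − Q) − ¼ ln(1 − 2Q).
1 − 2P − Q = 0.61376, giving −½ ln(0.61376) = 0.244076.
1 − 2Q = 0.522028, giving −¼ ln(0.522028) = 0.162509.
d = 0.244076 + 0.162509 = 0.406585.
Under a molecular clock d = 2μt, so t = d/(2μ) = 0.406585 / (2 × 1.0 × 10^-8) = 20.33 million years.

20.33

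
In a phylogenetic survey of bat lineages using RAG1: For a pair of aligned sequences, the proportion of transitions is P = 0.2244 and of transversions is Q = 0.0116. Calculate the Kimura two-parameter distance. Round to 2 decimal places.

Under the Kimura two-parameter model, d = −½ ln(1 − 2P − Q) − ¼ ln(1 − 2Q).
1 − 2P − Q = 0.5396, giving −½ ln(0.5396) = 0.308464.
1 − 2Q = 0.9768, giving −¼ ln(0.9768) = 0.005868.
d = 0.308464 + 0.005868 = 0.314332.

0.31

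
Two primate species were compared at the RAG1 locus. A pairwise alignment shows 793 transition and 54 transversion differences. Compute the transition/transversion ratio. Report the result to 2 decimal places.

14.69

R = 793/54 = 14.685185… ≈ 14.69 (to 2 d.p.).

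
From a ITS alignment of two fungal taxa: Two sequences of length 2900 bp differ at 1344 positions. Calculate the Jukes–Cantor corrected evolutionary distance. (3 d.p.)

p = 1344/2900 ≈ 0.463448.
d = −(3/4) ln(1 − 4p/3) = −0.75 ln(1 − 0.617931) = −0.75 ln(0.382069)
  = −0.75 × (-0.962154) = 0.721616 substitutions/site.

0.722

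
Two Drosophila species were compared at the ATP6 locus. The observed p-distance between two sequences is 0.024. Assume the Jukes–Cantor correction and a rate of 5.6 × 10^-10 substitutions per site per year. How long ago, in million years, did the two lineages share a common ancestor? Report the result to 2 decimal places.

21.78

d = −(3/4) ln(1 − 4p/3) = −0.75 ln(1 − 0.032) = −0.75 ln(0.968)
  = −0.75 × (-0.032523) = 0.024392 substitutions/site.
Under a molecular clock d = 2μt, so t = d/(2μ) = 0.024392 / (2 × 5.6 × 10^-10) = 21.78 million years.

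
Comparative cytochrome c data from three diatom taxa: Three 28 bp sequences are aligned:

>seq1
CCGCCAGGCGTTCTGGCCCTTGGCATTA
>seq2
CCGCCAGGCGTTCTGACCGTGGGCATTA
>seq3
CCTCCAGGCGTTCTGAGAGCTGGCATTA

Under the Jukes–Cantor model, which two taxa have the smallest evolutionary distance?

seq1–seq2: 3/28 differ, p = 0.107, d = 0.116.
seq1–seq3: 6/28 differ, p = 0.214, d = 0.252.
seq2–seq3: 5/28 differ, p = 0.179, d = 0.204.
The smallest distance is between seq1 and seq2.

seq1 and seq2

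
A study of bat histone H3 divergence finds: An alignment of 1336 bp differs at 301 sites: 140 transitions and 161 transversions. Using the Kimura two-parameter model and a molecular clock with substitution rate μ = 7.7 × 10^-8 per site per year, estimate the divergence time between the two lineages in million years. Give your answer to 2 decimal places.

P = 140/1336 ≈ 0.10479 and Q = 161/1336 ≈ 0.120509.
Under the Kimura two-parameter model, d = −½ ln(1 − 2P − Q) − ¼ ln(1 − 2Q).
1 − 2P − Q = 0.669911, giving −½ ln(0.669911) = 0.200305.
1 − 2Q = 0.758982, giving −¼ ln(0.758982) = 0.068944.
d = 0.200305 + 0.068944 = 0.269249.
Under a molecular clock d = 2μt, so t = d/(2μ) = 0.269249 / (2 × 7.7 × 10^-8) = 1.75 million years.

1.75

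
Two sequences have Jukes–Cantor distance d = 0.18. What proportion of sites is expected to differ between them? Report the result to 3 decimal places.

0.160

p = (3/4)(1 − e^(−4d/3)) = 0.75 × (1 − e^(-0.24)) = 0.75 × (1 − 0.786628) = 0.160029.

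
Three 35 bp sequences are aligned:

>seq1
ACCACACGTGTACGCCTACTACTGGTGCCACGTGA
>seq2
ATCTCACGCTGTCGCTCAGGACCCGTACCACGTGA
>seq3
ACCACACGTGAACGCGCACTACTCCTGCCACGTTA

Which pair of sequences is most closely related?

seq1–seq2: 13/35 differ, p = 0.371, d = 0.513.
seq1–seq3: 6/35 differ, p = 0.171, d = 0.195.
seq2–seq3: 13/35 differ, p = 0.371, d = 0.513.
The smallest distance is between seq1 and seq3.

seq1 and seq3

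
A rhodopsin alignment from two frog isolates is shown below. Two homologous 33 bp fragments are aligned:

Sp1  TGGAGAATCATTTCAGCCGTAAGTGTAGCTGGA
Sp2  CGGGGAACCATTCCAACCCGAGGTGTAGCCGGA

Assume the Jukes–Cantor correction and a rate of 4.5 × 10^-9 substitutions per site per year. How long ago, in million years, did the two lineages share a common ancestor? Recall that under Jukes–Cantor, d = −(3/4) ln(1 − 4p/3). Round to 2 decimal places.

37.67

The sequences differ at 9 of 33 sites (1, 4, 8, 13, 16, 19, 20, 22, 30), so p = 9/33 ≈ 0.272727.
d = −(3/4) ln(1 − 4p/3) = −0.75 ln(1 − 0.363636) = −0.75 ln(0.636364)
  = −0.75 × (-0.451985) = 0.338989 substitutions/site.
Under a molecular clock d = 2μt, so t = d/(2μ) = 0.338989 / (2 × 4.5 × 10^-9) = 37.67 million years.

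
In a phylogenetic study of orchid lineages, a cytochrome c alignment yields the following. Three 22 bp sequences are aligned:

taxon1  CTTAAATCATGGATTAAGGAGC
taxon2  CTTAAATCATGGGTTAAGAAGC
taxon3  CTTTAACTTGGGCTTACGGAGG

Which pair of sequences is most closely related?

taxon1 and taxon2

taxon1–taxon2: 2/22 differ, p = 0.091, d = 0.097.
taxon1–taxon3: 8/22 differ, p = 0.364, d = 0.497.
taxon2–taxon3: 9/22 differ, p = 0.409, d = 0.591.
The smallest distance is between taxon1 and taxon2.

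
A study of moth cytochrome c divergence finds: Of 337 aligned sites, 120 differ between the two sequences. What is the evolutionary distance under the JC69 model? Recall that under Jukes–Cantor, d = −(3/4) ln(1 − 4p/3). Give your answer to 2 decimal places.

0.48

p = 120/337 ≈ 0.356083.
d = −(3/4) ln(1 − 4p/3) = −0.75 ln(1 − 0.474777) = −0.75 ln(0.525223)
  = −0.75 × (-0.643932) = 0.482949 substitutions/site.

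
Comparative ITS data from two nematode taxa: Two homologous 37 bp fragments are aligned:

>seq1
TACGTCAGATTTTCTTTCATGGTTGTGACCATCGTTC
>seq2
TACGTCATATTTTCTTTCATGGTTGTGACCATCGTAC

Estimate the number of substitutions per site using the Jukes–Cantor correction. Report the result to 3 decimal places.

0.056

The sequences differ at 2 of 37 sites (8, 36), so p = 2/37 ≈ 0.054054.
d = −(3/4) ln(1 − 4p/3) = −0.75 ln(1 − 0.072072) = −0.75 ln(0.927928)
  = −0.75 × (-0.074801) = 0.056101 substitutions/site.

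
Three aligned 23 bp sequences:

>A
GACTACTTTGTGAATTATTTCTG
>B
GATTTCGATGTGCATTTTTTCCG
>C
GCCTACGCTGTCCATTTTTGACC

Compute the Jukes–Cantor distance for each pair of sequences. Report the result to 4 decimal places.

A–B: 7/23 sites differ → p ≈ 0.304348, d = −0.75 ln(1 − 0.405797) = 0.390401 ≈ 0.3904.
A–C: 10/23 sites differ → p ≈ 0.434783, d = −0.75 ln(1 − 0.579711) = 0.650110 ≈ 0.6501.
B–C: 8/23 sites differ → p ≈ 0.347826, d = −0.75 ln(1 − 0.463768) = 0.467391 ≈ 0.4674.

d(A,B) = 0.3904, d(A,C) = 0.6501, d(B,C) = 0.4674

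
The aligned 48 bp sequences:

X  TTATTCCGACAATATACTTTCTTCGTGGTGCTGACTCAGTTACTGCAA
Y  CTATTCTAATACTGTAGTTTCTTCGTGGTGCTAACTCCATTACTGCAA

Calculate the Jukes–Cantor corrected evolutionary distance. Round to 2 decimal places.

The sequences differ at 10 of 48 sites (1, 7, 8, 10, 12, 14, 17, 33, 38, 39), so p = 10/48 ≈ 0.208333.
d = −(3/4) ln(1 − 4p/3) = −0.75 ln(1 − 0.277777) = −0.75 ln(0.722223)
  = −0.75 × (-0.325421) = 0.244066 substitutions/site.

0.24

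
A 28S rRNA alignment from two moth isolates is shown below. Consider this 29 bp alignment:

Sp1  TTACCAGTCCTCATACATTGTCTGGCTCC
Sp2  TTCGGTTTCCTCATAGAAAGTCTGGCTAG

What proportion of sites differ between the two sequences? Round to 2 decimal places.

The sequences differ at 10 of 29 positions (sites 3, 4, 5, 6, 7, 16, 18, 19, 28, 29).
p = 10/29 = 0.344827… ≈ 0.34 (to 2 d.p.).

0.34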